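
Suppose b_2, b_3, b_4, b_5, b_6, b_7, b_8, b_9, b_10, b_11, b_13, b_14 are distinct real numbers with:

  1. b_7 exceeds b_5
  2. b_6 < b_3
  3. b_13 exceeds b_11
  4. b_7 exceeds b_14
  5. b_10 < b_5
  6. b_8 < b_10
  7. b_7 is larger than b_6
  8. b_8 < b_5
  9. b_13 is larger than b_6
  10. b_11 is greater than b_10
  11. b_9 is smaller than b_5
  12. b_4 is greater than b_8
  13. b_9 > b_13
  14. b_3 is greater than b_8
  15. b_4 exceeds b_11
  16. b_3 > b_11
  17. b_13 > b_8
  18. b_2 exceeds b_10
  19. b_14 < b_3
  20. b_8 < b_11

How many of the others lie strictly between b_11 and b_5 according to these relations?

2

The relations place b_11 below b_5. An element lies strictly between them when it is forced above b_11 and also forced below b_5.
Above b_11: {b_13, b_4, b_3, b_9, b_7}. Below b_5: {b_8, b_10, b_6, b_13, b_9}.
Intersection: {b_13, b_9} — 2.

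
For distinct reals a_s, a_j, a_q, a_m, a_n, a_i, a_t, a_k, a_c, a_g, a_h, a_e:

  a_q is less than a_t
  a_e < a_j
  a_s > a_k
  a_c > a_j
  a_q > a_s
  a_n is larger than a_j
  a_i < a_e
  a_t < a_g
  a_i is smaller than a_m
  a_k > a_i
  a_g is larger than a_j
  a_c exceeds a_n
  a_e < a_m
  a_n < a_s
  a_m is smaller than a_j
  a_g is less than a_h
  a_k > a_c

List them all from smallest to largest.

a_i < a_e < a_m < a_j < a_n < a_c < a_k < a_s < a_q < a_t < a_g < a_h

The consecutive links are each given: a_i < a_e; a_e < a_m; a_m < a_j; a_j < a_n; a_n < a_c; a_c < a_k; a_k < a_s; a_s < a_q; a_q < a_t; a_t < a_g; a_g < a_h.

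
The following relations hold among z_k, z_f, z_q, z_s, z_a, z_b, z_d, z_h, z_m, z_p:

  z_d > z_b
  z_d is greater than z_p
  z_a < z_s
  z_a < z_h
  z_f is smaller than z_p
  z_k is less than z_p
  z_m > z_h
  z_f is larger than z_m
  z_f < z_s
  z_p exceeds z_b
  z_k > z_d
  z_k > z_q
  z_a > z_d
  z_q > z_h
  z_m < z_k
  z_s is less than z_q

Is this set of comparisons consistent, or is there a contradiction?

inconsistent

Chaining the given relations yields z_d < z_a < z_h < z_m < z_f < z_s < z_q < z_k < z_p, so z_d < z_p. But one relation states z_p < z_d. These cannot both hold.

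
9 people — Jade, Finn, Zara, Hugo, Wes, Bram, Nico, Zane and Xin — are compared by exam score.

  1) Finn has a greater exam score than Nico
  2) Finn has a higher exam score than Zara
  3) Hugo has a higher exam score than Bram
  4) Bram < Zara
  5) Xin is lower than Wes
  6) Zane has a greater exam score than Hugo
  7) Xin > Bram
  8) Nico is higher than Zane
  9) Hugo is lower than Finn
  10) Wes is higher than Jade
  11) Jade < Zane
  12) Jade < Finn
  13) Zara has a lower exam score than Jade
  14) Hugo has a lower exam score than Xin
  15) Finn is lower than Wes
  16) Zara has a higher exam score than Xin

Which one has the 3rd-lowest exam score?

Xin

Chaining the given pairs: Bram < Hugo < Xin < Zara < Jade < Zane < Nico < Finn < Wes.
Counting 3 from the smallest end gives Xin.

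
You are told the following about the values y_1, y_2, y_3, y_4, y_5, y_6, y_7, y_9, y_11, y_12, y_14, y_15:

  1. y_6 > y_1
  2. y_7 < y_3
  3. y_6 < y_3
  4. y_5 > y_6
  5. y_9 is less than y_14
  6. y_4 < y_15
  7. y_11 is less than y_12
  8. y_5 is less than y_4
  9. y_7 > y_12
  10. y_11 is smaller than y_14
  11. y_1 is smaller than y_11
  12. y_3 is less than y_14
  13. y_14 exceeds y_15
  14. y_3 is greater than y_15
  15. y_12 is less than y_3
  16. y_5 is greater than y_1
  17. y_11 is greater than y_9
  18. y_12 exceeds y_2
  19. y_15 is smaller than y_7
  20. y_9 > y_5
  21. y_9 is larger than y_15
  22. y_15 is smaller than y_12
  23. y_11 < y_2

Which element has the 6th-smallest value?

Piecing the relations together gives one ordering: y_1 < y_6 < y_5 < y_4 < y_15 < y_9 < y_11 < y_2 < y_12 < y_7 < y_3 < y_14.
Counting 6 from the smallest end gives y_9.

y_9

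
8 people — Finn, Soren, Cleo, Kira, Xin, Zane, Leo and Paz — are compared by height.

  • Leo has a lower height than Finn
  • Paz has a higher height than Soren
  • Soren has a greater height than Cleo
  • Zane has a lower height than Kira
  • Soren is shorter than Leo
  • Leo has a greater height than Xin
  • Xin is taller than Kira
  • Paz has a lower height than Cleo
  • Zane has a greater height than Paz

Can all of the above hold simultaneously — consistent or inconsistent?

We have Paz < Cleo stated directly, yet also Cleo < Soren < Paz by chaining the others — so Cleo < Paz. Contradiction.

inconsistent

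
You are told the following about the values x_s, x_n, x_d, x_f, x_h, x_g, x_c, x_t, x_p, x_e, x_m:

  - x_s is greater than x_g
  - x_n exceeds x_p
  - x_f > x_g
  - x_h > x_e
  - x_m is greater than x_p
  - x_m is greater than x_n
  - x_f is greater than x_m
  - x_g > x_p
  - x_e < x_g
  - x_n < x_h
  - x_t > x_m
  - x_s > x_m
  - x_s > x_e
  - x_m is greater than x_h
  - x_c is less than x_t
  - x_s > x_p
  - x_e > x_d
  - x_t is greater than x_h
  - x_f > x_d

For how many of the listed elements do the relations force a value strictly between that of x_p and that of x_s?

4

The relations place x_p below x_s. An element lies strictly between them when it is forced above x_p and also forced below x_s.
Above x_p: {x_n, x_h, x_g, x_m, x_t, x_f}. Below x_s: {x_d, x_e, x_n, x_h, x_g, x_m}.
Intersection: {x_n, x_h, x_g, x_m} — 4.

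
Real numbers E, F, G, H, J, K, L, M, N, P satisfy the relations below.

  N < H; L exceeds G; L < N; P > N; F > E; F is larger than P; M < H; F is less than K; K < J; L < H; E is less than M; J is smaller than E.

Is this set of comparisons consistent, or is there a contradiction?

Chaining the given relations yields F < K < J < E, so F < E. But one relation states E < F. These cannot both hold.

inconsistent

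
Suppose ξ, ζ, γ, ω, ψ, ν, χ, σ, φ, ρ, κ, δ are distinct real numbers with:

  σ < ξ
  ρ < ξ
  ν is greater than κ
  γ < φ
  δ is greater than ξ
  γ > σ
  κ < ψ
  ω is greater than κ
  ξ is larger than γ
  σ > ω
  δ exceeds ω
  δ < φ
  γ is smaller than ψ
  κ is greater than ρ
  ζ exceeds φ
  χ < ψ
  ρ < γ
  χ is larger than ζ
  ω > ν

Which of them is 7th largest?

The consecutive relations fix a unique order: ρ < κ < ν < ω < σ < γ < ξ < δ < φ < ζ < χ < ψ.
Counting 7 from the largest end gives γ.

γ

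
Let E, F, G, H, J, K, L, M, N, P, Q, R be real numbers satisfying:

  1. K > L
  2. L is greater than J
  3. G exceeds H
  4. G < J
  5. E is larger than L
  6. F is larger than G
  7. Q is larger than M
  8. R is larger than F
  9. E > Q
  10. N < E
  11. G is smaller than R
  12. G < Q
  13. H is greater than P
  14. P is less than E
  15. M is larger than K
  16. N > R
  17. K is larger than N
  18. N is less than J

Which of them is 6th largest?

Piecing the relations together gives one ordering: P < H < G < F < R < N < J < L < K < M < Q < E.
Counting 6 from the largest end gives J.

J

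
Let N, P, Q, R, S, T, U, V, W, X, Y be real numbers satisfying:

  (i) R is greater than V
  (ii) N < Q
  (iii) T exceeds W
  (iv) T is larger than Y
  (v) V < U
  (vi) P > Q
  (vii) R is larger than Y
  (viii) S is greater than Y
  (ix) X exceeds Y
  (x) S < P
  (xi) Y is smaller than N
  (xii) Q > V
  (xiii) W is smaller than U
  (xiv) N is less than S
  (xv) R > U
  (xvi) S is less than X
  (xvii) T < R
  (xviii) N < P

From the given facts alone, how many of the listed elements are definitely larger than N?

4

Directly above N: S, Q, P.
One step further: X (4 so far).
Nothing else is reachable above N; 4 in all.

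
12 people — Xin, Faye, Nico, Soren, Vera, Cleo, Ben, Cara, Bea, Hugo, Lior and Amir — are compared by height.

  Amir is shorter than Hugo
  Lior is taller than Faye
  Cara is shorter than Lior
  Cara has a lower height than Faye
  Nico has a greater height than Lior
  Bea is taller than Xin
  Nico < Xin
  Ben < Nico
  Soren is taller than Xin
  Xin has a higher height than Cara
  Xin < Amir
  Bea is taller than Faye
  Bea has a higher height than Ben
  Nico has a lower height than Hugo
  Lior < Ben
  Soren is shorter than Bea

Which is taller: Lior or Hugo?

Lior < Ben < Nico < Xin < Amir < Hugo, by transitivity through Ben, Nico, Xin, Amir.
So Lior < Hugo; Hugo is the taller of the two.

Hugo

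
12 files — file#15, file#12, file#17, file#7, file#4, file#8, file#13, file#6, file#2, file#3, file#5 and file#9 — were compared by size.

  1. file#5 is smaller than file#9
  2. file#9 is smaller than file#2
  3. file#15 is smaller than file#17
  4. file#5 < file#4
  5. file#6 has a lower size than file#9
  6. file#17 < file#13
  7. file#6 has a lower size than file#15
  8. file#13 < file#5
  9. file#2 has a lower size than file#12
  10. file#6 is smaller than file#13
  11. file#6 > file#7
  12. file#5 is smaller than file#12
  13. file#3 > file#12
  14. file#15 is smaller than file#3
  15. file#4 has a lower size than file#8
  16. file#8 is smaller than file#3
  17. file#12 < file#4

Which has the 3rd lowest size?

Piecing the relations together gives one ordering: file#7 < file#6 < file#15 < file#17 < file#13 < file#5 < file#9 < file#2 < file#12 < file#4 < file#8 < file#3.
Counting 3 from the smallest end gives file#15.

file#15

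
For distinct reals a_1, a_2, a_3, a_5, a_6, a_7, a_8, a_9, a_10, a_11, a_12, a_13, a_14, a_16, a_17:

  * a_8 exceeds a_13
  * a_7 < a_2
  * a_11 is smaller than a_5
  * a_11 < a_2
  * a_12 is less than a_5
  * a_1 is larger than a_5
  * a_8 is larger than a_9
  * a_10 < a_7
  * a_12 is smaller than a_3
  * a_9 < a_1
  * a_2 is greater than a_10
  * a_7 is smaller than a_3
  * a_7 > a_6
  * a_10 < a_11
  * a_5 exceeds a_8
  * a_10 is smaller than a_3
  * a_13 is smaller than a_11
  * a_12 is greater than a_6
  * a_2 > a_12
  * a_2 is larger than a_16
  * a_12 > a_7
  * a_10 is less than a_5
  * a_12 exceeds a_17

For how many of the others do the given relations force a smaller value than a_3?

Directly below a_3: a_10, a_7, a_12.
One step further: a_17, a_6 (5 so far).
Nothing else is reachable below a_3; 5 in all.

5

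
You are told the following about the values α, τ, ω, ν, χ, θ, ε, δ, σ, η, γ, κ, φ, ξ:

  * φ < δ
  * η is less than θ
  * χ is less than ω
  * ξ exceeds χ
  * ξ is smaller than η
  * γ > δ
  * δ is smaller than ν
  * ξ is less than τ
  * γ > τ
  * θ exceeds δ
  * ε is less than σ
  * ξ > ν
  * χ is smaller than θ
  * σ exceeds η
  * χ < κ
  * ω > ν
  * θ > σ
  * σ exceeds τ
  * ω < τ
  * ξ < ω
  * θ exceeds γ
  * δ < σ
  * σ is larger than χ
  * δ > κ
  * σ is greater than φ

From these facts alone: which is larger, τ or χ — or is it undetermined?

τ

Link the given pairs in sequence: χ < κ; κ < δ; δ < ν; ν < ξ; ξ < ω; ω < τ.
Together: χ < κ < δ < ν < ξ < ω < τ.
So τ is larger.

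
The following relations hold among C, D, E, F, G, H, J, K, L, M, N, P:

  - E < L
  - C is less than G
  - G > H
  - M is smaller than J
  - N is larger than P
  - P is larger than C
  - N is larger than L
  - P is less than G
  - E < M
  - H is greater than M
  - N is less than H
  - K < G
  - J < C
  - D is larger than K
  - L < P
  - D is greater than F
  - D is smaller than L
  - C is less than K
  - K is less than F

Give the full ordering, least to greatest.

Each adjacent pair is fixed by a given relation: E < M; M < J; J < C; C < K; K < F; F < D; D < L; L < P; P < N; N < H; H < G. Chaining them end to end gives the full order.

E < M < J < C < K < F < D < L < P < N < H < G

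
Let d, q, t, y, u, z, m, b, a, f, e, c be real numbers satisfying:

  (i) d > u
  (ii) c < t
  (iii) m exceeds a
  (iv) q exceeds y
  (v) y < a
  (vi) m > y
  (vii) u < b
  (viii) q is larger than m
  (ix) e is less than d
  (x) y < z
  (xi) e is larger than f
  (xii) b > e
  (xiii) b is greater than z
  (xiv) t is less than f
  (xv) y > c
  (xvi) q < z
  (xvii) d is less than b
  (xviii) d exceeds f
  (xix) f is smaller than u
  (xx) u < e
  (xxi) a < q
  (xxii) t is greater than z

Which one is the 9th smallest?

u

Piecing the relations together gives one ordering: c < y < a < m < q < z < t < f < u < e < d < b.
The 9th smallest is u.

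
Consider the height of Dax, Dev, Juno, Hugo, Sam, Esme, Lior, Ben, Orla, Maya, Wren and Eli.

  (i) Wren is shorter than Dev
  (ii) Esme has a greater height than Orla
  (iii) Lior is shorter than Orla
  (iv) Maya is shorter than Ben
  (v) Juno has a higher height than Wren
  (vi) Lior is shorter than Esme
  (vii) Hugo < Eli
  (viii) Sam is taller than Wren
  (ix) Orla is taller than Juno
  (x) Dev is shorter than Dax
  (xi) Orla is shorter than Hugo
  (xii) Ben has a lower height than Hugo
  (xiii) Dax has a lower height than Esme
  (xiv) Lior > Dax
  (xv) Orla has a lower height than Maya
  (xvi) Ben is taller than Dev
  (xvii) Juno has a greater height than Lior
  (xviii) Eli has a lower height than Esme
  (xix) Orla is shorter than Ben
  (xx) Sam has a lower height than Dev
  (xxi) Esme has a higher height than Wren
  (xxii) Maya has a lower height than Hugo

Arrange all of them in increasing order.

Wren < Sam < Dev < Dax < Lior < Juno < Orla < Maya < Ben < Hugo < Eli < Esme

Nothing is placed below Wren, so it is least; from there Wren < Sam; Sam < Dev; Dev < Dax; Dax < Lior; Lior < Juno; Juno < Orla; Orla < Maya; Maya < Ben; Ben < Hugo; Hugo < Eli; Eli < Esme, each given directly.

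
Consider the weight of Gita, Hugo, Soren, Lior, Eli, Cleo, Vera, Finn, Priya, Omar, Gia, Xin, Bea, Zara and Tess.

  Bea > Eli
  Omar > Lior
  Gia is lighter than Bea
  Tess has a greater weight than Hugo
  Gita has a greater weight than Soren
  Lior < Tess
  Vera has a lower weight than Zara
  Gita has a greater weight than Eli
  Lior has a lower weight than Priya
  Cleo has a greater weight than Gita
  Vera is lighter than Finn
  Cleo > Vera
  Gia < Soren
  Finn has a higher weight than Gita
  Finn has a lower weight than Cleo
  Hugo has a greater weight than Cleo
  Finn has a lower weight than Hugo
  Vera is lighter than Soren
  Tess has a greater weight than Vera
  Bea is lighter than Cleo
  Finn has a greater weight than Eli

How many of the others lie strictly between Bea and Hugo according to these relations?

The relations place Bea below Hugo. An element lies strictly between them when it is forced above Bea and also forced below Hugo.
Above Bea: {Cleo, Tess}. Below Hugo: {Eli, Vera, Gia, Soren, Gita, Finn, Cleo}.
Intersection: {Cleo} — 1.

1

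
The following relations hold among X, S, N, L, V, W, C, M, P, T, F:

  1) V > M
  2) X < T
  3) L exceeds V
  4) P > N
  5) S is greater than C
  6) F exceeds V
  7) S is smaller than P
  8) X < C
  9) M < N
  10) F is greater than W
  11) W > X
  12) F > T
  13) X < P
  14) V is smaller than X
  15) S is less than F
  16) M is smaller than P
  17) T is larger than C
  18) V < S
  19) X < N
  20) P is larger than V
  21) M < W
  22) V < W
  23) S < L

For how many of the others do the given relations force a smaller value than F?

Directly below F: V, T, S, W.
One step further: M, X, C (7 so far).
No other element is forced below F by the given relations, so the count is 7.

7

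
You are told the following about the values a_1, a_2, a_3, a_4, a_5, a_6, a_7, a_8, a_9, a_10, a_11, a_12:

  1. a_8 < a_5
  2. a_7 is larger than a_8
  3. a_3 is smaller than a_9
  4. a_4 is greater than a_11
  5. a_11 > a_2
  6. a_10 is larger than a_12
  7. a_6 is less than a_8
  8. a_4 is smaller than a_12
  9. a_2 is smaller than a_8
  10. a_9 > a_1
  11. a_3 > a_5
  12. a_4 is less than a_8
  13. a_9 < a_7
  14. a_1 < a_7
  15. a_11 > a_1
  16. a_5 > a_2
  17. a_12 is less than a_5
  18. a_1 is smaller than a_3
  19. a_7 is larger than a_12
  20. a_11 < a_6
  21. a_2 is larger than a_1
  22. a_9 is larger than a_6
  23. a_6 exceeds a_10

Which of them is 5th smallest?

a_12

Chaining the given pairs: a_1 < a_2 < a_11 < a_4 < a_12 < a_10 < a_6 < a_8 < a_5 < a_3 < a_9 < a_7.
Counting 5 from the smallest end gives a_12.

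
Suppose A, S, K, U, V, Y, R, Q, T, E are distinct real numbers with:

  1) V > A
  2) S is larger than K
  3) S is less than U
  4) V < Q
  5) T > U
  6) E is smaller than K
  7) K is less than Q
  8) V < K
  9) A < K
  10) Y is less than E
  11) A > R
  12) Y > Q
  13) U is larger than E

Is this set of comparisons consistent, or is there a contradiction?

We have K < Q stated directly, yet also Q < Y < E < K by chaining the others — so Q < K. Contradiction.

inconsistent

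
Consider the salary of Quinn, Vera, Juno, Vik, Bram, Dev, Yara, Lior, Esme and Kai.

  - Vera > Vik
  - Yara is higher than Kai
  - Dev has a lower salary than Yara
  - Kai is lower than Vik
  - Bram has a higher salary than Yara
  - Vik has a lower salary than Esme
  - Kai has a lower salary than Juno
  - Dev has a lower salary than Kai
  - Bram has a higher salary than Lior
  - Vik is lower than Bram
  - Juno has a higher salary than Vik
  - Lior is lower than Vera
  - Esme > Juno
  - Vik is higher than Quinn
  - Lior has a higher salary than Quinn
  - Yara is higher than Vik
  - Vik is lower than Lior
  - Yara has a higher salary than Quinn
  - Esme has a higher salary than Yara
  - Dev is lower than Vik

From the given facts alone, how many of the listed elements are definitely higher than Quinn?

The elements the relations force above Quinn are Vik, Yara, Juno, Lior, Esme, Vera, Bram — no chain reaches any other.
That is 7.

7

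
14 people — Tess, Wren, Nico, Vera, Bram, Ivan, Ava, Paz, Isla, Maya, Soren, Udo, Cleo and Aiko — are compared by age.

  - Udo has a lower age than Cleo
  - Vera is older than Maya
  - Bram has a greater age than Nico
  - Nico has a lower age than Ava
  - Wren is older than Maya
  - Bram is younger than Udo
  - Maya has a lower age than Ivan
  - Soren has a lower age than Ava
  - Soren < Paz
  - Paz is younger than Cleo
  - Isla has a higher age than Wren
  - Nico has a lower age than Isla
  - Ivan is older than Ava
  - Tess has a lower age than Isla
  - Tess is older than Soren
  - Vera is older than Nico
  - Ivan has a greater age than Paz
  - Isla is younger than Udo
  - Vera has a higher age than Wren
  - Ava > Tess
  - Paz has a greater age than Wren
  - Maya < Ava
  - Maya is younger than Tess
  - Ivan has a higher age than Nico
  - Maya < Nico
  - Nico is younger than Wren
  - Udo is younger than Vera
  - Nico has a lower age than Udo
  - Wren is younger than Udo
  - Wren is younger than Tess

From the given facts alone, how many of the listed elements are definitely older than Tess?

From Tess the given relations immediately reach Isla, Ava.
From those, Udo, Ivan — 4 in total.
From those, Cleo, Vera — 6 in total.
Nothing else is reachable above Tess; 6 in all.

6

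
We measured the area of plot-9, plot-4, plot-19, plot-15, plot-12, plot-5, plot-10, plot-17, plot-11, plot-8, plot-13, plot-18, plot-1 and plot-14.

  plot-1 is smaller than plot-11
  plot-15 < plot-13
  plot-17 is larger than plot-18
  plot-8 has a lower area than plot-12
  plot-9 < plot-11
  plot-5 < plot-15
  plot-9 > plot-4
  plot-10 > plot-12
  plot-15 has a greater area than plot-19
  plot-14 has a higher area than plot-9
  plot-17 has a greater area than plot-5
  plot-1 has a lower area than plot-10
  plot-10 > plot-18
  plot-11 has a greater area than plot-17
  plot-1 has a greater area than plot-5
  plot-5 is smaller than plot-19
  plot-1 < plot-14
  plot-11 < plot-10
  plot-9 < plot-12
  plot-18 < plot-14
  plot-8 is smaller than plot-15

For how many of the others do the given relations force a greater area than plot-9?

From plot-9 the given relations immediately reach plot-12, plot-11, plot-14.
From those, plot-10 — 4 in total.
No other element is forced above plot-9 by the given relations, so the count is 4.

4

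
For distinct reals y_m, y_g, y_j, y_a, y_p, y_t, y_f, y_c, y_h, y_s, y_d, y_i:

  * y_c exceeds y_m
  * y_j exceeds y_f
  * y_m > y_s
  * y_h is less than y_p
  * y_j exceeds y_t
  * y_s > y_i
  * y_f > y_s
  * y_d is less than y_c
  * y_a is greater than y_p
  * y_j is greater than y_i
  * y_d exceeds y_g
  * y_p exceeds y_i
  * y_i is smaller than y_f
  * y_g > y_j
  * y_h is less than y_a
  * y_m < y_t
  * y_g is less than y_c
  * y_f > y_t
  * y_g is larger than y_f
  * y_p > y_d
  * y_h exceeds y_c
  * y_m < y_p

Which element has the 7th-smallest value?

y_g

Piecing the relations together gives one ordering: y_i < y_s < y_m < y_t < y_f < y_j < y_g < y_d < y_c < y_h < y_p < y_a.
The 7th smallest is y_g.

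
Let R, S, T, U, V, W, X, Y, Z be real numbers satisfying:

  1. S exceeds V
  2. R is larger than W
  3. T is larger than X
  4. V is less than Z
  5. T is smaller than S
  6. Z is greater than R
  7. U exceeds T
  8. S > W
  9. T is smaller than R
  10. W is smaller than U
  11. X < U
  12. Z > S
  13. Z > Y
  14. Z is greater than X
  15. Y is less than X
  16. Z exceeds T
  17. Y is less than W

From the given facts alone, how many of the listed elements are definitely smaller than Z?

The elements the relations force below Z are V, Y, X, T, W, R, S — no chain reaches any other.
That is 7.

7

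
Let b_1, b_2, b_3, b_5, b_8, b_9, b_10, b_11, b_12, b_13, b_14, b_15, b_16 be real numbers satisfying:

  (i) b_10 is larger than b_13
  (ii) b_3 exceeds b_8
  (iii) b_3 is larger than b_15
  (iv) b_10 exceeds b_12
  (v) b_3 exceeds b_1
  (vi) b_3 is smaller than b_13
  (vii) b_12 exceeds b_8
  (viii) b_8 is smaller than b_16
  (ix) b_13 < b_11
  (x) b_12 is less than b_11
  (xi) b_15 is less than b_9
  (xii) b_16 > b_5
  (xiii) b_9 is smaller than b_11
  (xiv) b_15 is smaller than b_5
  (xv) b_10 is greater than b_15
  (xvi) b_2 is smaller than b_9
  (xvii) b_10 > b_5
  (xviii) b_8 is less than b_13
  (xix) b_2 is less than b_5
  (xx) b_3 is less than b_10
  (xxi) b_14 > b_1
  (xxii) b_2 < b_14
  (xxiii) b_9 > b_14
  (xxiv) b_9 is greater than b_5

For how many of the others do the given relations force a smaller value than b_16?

Directly below b_16: b_8, b_5.
One step further: b_15, b_2 (4 so far).
No other element is forced below b_16 by the given relations, so the count is 4.

4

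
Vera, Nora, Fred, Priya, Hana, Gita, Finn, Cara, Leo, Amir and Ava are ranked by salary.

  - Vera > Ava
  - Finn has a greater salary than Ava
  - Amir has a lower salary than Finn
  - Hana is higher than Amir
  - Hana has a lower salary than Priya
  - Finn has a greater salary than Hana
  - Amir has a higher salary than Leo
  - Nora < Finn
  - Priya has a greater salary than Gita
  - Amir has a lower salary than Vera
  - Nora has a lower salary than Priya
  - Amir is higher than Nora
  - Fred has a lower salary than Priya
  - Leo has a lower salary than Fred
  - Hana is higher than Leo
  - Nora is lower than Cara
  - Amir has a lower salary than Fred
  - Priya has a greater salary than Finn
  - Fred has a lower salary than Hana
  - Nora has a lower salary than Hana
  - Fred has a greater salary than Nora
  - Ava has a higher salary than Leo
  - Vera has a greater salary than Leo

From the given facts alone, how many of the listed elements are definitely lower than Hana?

4

The elements the relations force below Hana are Leo, Nora, Amir, Fred — no chain reaches any other.
That is 4.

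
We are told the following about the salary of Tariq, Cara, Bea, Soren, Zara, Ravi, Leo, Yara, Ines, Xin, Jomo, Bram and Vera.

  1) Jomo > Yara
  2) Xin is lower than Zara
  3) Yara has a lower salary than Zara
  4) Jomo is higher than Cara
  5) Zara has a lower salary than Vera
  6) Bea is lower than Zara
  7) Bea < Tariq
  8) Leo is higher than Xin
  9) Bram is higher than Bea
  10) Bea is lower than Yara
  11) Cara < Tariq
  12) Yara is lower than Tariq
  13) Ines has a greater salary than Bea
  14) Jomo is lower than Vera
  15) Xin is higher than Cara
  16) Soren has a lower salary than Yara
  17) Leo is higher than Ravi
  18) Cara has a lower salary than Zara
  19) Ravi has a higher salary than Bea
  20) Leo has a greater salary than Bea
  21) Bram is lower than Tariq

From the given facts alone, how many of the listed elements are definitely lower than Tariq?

5

The elements the relations force below Tariq are Bea, Bram, Cara, Soren, Yara — no chain reaches any other.
That is 5.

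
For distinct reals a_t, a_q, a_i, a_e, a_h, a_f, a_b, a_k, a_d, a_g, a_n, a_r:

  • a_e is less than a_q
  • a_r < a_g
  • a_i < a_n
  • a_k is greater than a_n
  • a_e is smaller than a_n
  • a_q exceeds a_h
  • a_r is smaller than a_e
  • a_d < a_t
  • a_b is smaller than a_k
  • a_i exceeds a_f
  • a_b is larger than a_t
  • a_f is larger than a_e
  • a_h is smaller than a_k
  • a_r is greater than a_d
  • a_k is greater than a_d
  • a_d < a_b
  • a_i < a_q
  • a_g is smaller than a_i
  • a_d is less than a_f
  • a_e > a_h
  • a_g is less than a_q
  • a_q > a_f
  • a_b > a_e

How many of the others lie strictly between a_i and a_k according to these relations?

Chaining upward from a_i reaches: a_n, a_q.
Chaining downward from a_k reaches: a_d, a_h, a_r, a_t, a_e, a_f, a_g, a_n, a_b.
Strictly between a_i and a_k are those in both lists: a_n — 1 element.

1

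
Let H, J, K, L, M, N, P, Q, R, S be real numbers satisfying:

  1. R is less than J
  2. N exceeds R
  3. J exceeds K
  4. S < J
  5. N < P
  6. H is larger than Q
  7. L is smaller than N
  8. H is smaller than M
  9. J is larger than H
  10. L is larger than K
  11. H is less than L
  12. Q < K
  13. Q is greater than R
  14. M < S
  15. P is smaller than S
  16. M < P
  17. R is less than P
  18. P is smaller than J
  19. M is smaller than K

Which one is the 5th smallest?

K

The consecutive relations fix a unique order: R < Q < H < M < K < L < N < P < S < J.
The 5th smallest is K.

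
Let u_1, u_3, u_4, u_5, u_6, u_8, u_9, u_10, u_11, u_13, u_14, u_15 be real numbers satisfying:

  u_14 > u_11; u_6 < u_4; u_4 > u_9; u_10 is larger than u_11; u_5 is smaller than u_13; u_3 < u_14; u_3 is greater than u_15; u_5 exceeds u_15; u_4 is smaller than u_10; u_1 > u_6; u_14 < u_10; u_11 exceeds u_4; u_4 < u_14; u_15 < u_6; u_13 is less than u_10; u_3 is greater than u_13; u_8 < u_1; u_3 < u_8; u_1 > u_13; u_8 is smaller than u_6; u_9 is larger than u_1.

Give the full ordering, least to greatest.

Each adjacent pair is fixed by a given relation: u_15 < u_5; u_5 < u_13; u_13 < u_3; u_3 < u_8; u_8 < u_6; u_6 < u_1; u_1 < u_9; u_9 < u_4; u_4 < u_11; u_11 < u_14; u_14 < u_10. Chaining them end to end gives the full order.

u_15 < u_5 < u_13 < u_3 < u_8 < u_6 < u_1 < u_9 < u_4 < u_11 < u_14 < u_10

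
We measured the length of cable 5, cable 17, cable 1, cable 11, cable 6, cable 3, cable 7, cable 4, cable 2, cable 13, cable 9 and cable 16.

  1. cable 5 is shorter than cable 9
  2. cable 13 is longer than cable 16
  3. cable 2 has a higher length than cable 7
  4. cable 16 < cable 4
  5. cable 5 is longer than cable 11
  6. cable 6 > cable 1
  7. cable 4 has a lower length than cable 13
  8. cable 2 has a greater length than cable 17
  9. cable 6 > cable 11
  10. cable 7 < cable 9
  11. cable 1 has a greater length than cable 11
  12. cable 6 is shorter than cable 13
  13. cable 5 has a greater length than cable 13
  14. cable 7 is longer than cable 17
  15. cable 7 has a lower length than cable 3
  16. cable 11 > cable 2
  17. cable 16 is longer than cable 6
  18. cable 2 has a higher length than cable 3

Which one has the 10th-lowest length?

cable 13

The consecutive relations fix a unique order: cable 17 < cable 7 < cable 3 < cable 2 < cable 11 < cable 1 < cable 6 < cable 16 < cable 4 < cable 13 < cable 5 < cable 9.
Counting 10 from the smallest end gives cable 13.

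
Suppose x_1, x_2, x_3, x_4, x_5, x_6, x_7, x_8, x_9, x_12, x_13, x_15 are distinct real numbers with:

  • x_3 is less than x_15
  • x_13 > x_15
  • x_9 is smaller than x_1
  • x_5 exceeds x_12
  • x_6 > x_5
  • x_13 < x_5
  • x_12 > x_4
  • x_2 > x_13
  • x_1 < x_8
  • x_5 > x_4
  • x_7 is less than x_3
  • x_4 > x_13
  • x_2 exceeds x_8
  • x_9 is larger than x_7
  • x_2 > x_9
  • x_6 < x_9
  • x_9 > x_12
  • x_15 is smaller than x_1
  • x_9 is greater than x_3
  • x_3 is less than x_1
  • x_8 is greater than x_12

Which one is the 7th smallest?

x_5

The consecutive relations fix a unique order: x_7 < x_3 < x_15 < x_13 < x_4 < x_12 < x_5 < x_6 < x_9 < x_1 < x_8 < x_2.
Counting 7 from the smallest end gives x_5.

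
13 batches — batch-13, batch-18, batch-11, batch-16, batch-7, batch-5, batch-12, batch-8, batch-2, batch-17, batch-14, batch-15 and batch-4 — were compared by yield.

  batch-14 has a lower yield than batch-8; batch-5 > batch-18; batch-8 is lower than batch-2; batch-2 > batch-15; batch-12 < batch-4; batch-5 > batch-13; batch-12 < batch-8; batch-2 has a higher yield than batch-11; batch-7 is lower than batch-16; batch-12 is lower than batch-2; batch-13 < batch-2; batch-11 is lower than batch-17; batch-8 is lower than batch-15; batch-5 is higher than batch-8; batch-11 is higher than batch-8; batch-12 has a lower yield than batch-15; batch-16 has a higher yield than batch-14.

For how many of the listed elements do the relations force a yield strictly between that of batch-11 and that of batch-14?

Chaining upward from batch-14 reaches: batch-8, batch-15, batch-17, batch-2, batch-5, batch-16.
Chaining downward from batch-11 reaches: batch-12, batch-8.
Strictly between batch-14 and batch-11 are those in both lists: batch-8 — 1 element.

1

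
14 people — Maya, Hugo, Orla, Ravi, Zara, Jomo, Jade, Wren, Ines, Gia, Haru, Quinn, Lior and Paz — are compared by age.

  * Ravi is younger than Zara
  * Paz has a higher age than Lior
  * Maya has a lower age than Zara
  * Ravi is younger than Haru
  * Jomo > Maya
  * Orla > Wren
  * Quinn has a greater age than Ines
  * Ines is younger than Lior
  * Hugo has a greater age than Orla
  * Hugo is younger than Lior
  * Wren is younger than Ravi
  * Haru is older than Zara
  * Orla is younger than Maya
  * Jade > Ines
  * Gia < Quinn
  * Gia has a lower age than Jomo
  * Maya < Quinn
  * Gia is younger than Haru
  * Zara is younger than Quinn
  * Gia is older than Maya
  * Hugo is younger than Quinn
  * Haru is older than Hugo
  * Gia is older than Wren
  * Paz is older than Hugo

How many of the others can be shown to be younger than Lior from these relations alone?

The elements the relations force below Lior are Wren, Orla, Ines, Hugo — no chain reaches any other.
That is 4.

4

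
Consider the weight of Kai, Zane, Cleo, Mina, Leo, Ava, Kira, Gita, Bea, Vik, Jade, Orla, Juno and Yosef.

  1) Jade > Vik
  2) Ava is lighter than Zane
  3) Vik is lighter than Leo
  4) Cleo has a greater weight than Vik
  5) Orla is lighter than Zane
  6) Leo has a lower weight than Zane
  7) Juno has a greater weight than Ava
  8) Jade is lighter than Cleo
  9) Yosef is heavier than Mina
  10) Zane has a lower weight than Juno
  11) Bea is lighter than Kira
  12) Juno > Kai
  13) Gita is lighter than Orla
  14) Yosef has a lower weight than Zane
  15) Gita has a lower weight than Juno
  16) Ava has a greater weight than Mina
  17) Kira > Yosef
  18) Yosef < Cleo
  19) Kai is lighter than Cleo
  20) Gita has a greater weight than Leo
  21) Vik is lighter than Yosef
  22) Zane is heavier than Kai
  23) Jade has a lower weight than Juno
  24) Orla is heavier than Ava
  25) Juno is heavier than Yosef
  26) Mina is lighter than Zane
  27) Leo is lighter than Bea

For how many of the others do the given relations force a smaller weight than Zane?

8

From Zane the given relations immediately reach Leo, Mina, Kai, Yosef, Ava, Orla.
From those, Vik, Gita — 8 in total.
No other element is forced below Zane by the given relations, so the count is 8.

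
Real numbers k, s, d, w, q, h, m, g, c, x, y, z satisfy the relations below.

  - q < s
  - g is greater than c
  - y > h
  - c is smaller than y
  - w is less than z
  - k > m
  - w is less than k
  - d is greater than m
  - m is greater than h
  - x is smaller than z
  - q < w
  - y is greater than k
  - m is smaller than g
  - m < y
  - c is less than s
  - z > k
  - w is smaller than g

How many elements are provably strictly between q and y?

The relations place q below y. An element lies strictly between them when it is forced above q and also forced below y.
Above q: {w, k, g, z, s}. Below y: {w, h, c, m, k}.
Intersection: {w, k} — 2.

2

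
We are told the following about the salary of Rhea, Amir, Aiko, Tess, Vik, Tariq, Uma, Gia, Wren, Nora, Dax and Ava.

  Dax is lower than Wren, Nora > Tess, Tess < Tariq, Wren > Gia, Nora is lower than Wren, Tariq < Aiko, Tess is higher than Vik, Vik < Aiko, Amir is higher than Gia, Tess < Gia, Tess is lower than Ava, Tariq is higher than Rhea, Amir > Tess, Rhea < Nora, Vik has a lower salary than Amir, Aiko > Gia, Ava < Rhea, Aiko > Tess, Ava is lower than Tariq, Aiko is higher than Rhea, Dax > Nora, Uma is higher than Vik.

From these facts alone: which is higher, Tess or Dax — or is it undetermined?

Dax

Following the relations from Tess: Tess < Ava < Rhea < Nora < Dax.
So Dax is higher.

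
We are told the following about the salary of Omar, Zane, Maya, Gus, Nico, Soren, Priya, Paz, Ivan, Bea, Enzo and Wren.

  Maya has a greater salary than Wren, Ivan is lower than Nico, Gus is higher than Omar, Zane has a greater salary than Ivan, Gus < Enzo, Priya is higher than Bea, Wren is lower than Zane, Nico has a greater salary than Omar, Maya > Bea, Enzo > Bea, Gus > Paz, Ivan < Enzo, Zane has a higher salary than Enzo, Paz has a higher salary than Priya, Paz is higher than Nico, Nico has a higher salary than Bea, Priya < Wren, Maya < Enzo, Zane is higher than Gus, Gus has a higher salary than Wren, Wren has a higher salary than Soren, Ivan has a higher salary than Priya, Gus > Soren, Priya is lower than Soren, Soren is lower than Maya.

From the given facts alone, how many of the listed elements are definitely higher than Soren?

5

The elements the relations force above Soren are Wren, Gus, Maya, Enzo, Zane — no chain reaches any other.
That is 5.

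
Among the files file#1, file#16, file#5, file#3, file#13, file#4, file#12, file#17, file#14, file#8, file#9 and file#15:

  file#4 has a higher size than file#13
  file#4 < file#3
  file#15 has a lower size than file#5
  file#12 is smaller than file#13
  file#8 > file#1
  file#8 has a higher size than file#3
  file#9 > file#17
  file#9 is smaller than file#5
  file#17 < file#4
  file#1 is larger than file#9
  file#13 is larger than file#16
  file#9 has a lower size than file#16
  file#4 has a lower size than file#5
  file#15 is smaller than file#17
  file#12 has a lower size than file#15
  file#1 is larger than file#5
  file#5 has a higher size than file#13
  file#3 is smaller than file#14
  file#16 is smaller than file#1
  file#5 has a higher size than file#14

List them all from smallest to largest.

file#12 < file#15 < file#17 < file#9 < file#16 < file#13 < file#4 < file#3 < file#14 < file#5 < file#1 < file#8

Nothing is placed below file#12, so it is least; from there file#12 < file#15; file#15 < file#17; file#17 < file#9; file#9 < file#16; file#16 < file#13; file#13 < file#4; file#4 < file#3; file#3 < file#14; file#14 < file#5; file#5 < file#1; file#1 < file#8, each given directly.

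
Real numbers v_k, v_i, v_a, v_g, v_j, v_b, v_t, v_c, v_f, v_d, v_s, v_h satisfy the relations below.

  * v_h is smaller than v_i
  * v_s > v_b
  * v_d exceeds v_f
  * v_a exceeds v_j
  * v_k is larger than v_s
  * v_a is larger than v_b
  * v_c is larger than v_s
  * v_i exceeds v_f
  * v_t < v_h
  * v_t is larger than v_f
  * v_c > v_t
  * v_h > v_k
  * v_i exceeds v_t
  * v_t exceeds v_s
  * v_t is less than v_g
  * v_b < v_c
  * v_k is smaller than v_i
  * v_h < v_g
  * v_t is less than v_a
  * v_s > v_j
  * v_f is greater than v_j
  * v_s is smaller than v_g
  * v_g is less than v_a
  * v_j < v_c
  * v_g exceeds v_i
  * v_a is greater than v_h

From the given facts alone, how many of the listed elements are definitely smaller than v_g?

8

The elements the relations force below v_g are v_b, v_j, v_f, v_s, v_k, v_t, v_h, v_i — no chain reaches any other.
That is 8.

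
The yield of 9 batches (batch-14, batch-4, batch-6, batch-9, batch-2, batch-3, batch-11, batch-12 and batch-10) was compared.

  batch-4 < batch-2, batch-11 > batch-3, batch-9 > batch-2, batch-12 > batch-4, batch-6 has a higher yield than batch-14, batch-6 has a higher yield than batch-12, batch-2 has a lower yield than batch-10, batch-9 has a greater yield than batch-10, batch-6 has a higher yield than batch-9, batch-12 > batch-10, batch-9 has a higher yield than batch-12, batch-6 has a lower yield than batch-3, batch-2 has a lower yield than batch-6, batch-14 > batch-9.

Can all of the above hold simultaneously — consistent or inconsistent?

consistent

Every relation is compatible with batch-4 < batch-2 < batch-10 < batch-12 < batch-9 < batch-14 < batch-6 < batch-3 < batch-11; the set is consistent.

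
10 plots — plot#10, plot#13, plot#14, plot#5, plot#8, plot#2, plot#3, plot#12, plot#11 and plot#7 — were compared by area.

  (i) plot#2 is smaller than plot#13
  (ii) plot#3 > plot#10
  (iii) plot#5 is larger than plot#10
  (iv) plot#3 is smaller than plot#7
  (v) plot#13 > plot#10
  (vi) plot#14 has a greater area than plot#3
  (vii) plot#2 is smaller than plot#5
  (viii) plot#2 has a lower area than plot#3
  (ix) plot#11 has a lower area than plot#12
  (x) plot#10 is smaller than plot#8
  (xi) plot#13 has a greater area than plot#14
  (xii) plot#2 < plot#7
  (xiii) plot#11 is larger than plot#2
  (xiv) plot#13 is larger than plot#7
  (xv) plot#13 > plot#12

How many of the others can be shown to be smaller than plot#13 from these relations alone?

Directly below plot#13: plot#10, plot#2, plot#14, plot#7, plot#12.
One step further: plot#11, plot#3 (7 so far).
Nothing else is reachable below plot#13; 7 in all.

7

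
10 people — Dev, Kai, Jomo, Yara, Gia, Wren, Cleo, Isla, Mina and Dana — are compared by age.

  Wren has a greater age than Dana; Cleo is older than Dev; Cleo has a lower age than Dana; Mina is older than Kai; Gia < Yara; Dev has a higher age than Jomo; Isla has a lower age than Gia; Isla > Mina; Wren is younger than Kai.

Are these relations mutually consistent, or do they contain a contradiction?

consistent

The single ordering Jomo < Dev < Cleo < Dana < Wren < Kai < Mina < Isla < Gia < Yara satisfies every listed relation, so no contradiction arises.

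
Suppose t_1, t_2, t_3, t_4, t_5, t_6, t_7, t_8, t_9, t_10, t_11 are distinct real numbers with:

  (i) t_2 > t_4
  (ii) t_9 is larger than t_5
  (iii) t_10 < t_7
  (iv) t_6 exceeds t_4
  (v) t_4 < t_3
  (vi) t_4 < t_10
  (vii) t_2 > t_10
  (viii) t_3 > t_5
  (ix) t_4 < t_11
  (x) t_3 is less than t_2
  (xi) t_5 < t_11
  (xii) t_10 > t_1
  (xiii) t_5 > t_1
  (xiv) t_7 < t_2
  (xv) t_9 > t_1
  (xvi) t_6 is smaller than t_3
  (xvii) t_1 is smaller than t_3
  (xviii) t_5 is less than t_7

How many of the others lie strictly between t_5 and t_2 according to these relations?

The relations place t_5 below t_2. An element lies strictly between them when it is forced above t_5 and also forced below t_2.
Above t_5: {t_9, t_7, t_3, t_11}. Below t_2: {t_4, t_1, t_6, t_10, t_7, t_3}.
Intersection: {t_7, t_3} — 2.

2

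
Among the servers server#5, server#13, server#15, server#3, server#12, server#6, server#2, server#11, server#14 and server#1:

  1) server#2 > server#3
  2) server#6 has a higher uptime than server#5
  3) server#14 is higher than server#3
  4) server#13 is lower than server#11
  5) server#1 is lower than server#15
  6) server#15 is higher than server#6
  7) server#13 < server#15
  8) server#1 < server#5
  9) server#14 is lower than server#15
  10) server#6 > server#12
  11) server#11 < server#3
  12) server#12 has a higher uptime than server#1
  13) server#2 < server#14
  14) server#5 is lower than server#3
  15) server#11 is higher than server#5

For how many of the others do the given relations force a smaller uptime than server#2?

Directly below server#2: server#3.
One step further: server#5, server#11 (3 so far).
One step further: server#1, server#13 (5 so far).
Nothing else is reachable below server#2; 5 in all.

5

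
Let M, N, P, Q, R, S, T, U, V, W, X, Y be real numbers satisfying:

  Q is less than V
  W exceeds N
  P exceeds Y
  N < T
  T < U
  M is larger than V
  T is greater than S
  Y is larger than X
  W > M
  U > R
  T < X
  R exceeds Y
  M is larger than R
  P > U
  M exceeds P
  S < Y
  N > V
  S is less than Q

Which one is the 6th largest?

Y

Chaining the given pairs: S < Q < V < N < T < X < Y < R < U < P < M < W.
The 6th largest is Y.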